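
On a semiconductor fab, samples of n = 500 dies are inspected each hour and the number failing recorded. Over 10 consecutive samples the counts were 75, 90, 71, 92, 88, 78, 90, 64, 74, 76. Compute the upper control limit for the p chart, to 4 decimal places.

p̄ = Σdᵢ / (k·n) = 798 / (10 × 500) = 0.15960
UCL = p̄ + 3·√(p̄(1−p̄)/n) = 0.15960 + 3 × √(0.15960×0.84040/500) = 0.15960 + 3 × 0.01638 = 0.20874

0.2087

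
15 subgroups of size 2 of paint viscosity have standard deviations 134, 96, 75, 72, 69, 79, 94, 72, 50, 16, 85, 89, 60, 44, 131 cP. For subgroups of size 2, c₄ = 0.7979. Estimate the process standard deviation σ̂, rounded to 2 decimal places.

s̄ = (134 + 96 + 75 + 72 + 69 + 79 + 94 + 72 + 50 + 16 + 85 + 89 + 60 + 44 + 131) / 15 = 77.7333
σ̂ = s̄ / c₄ = 77.7333 / 0.7979 = 97.4224

97.42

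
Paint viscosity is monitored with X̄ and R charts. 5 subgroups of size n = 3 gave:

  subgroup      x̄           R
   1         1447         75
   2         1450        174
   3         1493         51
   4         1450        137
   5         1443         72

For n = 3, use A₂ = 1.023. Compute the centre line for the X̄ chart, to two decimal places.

X̄̄ = (1447 + 1450 + 1493 + 1450 + 1443) / 5 = 7283.0000 / 5 = 1456.6000
CL = X̄̄ = 1456.6000

1456.60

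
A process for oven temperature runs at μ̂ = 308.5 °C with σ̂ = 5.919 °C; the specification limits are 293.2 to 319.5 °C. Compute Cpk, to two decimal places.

Cpu = (USL − μ̂) / (3σ̂) = (319.5 − 308.5) / (3 × 5.919) = 0.6195; Cpl = (μ̂ − LSL) / (3σ̂) = (308.5 − 293.2) / (3 × 5.919) = 0.8616; Cpk = min(Cpu, Cpl) = 0.6195

0.62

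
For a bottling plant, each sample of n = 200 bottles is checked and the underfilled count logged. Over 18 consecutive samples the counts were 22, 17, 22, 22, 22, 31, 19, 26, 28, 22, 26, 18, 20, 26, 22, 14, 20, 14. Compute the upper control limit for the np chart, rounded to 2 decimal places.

34.92

p̄ = Σdᵢ / (k·n) = 391 / (18 × 200) = 0.10861
UCL = np̄ + 3·√(np̄(1−p̄)) = 21.7222 + 3 × √(21.7222×0.89139) = 21.7222 + 3 × 4.4003 = 34.9232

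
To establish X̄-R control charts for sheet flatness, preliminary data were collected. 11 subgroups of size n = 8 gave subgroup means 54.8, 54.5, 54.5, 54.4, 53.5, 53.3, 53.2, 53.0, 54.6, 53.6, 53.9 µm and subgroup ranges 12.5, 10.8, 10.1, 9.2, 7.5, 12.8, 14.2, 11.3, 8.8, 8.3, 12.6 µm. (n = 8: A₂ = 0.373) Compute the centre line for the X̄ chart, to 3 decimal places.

X̄̄ = (54.8 + 54.5 + 54.5 + 54.4 + 53.5 + 53.3 + 53.2 + 53.0 + 54.6 + 53.6 + 53.9) / 11 = 593.3000 / 11 = 53.9364
CL = X̄̄ = 53.9364

53.936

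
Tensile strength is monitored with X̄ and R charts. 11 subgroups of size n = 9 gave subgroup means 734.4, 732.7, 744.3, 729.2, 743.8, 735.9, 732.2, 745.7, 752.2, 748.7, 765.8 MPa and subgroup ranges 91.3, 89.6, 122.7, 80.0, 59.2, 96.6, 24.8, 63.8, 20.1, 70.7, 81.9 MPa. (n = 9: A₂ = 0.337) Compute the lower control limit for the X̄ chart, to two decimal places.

X̄̄ = (734.4 + 732.7 + 744.3 + 729.2 + 743.8 + 735.9 + 732.2 + 745.7 + 752.2 + 748.7 + 765.8) / 11 = 8164.9000 / 11 = 742.2636
R̄ = (91.3 + 89.6 + 122.7 + 80.0 + 59.2 + 96.6 + 24.8 + 63.8 + 20.1 + 70.7 + 81.9) / 11 = 800.7000 / 11 = 72.7909
LCL = X̄̄ − A₂·R̄ = 742.2636 − 0.337 × 72.7909 = 717.7331

717.73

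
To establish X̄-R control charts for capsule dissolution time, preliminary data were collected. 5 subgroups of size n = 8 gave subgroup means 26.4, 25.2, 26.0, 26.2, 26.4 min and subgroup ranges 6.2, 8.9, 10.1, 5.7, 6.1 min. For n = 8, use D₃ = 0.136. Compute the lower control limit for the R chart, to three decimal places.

R̄ = (6.2 + 8.9 + 10.1 + 5.7 + 6.1) / 5 = 37.0000 / 5 = 7.4000
LCL_R = D₃·R̄ = 0.136 × 7.4000 = 1.0064

1.006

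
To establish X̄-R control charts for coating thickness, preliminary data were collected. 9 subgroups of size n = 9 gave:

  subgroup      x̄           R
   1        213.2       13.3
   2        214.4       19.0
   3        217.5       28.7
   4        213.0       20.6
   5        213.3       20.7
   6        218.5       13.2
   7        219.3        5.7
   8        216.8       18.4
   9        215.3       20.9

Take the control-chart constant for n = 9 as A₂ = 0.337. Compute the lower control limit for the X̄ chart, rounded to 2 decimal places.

X̄̄ = (213.2 + 214.4 + 217.5 + 213.0 + 213.3 + 218.5 + 219.3 + 216.8 + 215.3) / 9 = 1941.3000 / 9 = 215.7000
R̄ = (13.3 + 19.0 + 28.7 + 20.6 + 20.7 + 13.2 + 5.7 + 18.4 + 20.9) / 9 = 160.5000 / 9 = 17.8333
LCL = X̄̄ − A₂·R̄ = 215.7000 − 0.337 × 17.8333 = 209.6902

209.69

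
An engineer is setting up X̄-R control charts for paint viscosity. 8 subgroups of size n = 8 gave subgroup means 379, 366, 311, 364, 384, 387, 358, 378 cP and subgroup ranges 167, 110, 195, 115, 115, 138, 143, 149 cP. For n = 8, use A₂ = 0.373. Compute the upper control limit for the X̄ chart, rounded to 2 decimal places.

X̄̄ = (379 + 366 + 311 + 364 + 384 + 387 + 358 + 378) / 8 = 2927.0000 / 8 = 365.8750
R̄ = (167 + 110 + 195 + 115 + 115 + 138 + 143 + 149) / 8 = 1132.0000 / 8 = 141.5000
UCL = X̄̄ + A₂·R̄ = 365.8750 + 0.373 × 141.5000 = 418.6545

418.65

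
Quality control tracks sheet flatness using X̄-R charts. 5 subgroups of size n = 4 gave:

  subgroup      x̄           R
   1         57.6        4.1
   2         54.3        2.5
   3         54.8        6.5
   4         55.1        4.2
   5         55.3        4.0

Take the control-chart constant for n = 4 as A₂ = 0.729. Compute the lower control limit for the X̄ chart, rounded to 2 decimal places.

X̄̄ = (57.6 + 54.3 + 54.8 + 55.1 + 55.3) / 5 = 277.1000 / 5 = 55.4200
R̄ = (4.1 + 2.5 + 6.5 + 4.2 + 4.0) / 5 = 21.3000 / 5 = 4.2600
LCL = X̄̄ − A₂·R̄ = 55.4200 − 0.729 × 4.2600 = 52.3145

52.31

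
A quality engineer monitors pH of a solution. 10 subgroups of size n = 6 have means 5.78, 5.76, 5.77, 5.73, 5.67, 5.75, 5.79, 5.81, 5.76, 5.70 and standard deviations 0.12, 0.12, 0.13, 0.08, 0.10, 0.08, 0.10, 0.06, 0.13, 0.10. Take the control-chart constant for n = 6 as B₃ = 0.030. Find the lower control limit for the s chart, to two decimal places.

s̄ = (0.12 + 0.12 + 0.13 + 0.08 + 0.10 + 0.08 + 0.10 + 0.06 + 0.13 + 0.10) / 10 = 0.1020
LCL_s = B₃·s̄ = 0.030 × 0.1020 = 0.0031

0.00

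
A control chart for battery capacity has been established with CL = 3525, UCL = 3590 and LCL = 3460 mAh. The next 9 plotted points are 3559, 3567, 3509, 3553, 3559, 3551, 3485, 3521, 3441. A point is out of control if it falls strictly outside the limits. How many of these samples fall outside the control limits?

1

Compare each point to [3460, 3590]: sample 9 = 3441 < LCL.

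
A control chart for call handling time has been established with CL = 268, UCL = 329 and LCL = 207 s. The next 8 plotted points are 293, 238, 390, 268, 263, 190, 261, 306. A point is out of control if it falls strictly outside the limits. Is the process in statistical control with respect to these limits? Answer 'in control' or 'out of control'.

Compare each point to [207, 329]: sample 3 = 390 > UCL; sample 6 = 190 < LCL.

out of control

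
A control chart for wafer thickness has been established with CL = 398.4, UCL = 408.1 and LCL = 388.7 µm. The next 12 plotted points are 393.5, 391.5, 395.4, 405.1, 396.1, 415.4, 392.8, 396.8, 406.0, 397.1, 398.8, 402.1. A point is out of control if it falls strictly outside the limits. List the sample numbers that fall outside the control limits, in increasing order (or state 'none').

Compare each point to [388.7, 408.1]: sample 6 = 415.4 > UCL.

6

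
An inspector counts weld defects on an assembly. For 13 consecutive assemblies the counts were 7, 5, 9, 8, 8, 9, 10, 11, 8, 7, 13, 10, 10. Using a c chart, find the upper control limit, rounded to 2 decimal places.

17.77

c̄ = (7 + 5 + 9 + 8 + 8 + 9 + 10 + 11 + 8 + 7 + 13 + 10 + 10) / 13 = 115 / 13 = 8.8462
UCL = c̄ + 3√c̄ = 8.8462 + 3 × √8.8462 = 8.8462 + 3 × 2.9742 = 17.7689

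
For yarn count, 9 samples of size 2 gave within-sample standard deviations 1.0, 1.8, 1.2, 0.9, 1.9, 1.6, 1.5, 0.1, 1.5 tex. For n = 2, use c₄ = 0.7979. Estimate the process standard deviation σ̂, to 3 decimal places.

1.601

s̄ = (1.0 + 1.8 + 1.2 + 0.9 + 1.9 + 1.6 + 1.5 + 0.1 + 1.5) / 9 = 1.2778
σ̂ = s̄ / c₄ = 1.2778 / 0.7979 = 1.6014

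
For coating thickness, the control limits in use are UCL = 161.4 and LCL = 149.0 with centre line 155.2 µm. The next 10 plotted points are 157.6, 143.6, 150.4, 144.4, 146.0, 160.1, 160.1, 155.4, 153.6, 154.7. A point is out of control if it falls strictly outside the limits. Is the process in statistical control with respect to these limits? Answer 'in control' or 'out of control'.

Compare each point to [149.0, 161.4]: sample 2 = 143.6 < LCL; sample 4 = 144.4 < LCL; sample 5 = 146.0 < LCL.

out of control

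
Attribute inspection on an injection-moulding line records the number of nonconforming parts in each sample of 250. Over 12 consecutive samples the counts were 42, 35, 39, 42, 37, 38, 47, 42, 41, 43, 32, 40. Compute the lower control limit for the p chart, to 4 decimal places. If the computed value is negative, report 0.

p̄ = Σdᵢ / (k·n) = 478 / (12 × 250) = 0.15933
LCL = p̄ − 3·√(p̄(1−p̄)/n) = 0.15933 − 3 × 0.02315 = 0.08989

0.0899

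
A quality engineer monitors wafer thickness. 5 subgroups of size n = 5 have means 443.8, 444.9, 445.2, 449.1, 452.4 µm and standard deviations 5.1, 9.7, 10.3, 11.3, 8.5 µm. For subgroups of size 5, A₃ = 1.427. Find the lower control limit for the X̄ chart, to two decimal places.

X̄̄ = (443.8 + 444.9 + 445.2 + 449.1 + 452.4) / 5 = 447.0800
s̄ = (5.1 + 9.7 + 10.3 + 11.3 + 8.5) / 5 = 8.9800
LCL = X̄̄ − A₃·s̄ = 447.0800 − 1.427 × 8.9800 = 434.2655

434.27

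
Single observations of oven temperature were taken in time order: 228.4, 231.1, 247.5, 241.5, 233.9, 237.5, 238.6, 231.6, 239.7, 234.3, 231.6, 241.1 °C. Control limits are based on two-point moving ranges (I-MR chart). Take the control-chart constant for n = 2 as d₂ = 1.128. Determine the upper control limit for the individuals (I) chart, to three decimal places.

253.349

X̄ = (228.4 + 231.1 + 247.5 + 241.5 + 233.9 + 237.5 + 238.6 + 231.6 + 239.7 + 234.3 + 231.6 + 241.1) / 12 = 236.4000
Moving ranges: 2.7, 16.4, 6.0, 7.6, 3.6, 1.1, 7.0, 8.1, 5.4, 2.7, 9.5; M̄R̄ = 70.1000 / 11 = 6.3727
UCL = X̄ + 3·M̄R̄/d₂ = 236.4000 + 3 × 6.3727 / 1.128 = 253.3487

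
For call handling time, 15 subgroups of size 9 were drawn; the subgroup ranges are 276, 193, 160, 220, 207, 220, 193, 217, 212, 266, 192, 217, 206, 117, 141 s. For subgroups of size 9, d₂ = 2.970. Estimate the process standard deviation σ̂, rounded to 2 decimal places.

68.17

R̄ = (276 + 193 + 160 + 220 + 207 + 220 + 193 + 217 + 212 + 266 + 192 + 217 + 206 + 117 + 141) / 15 = 202.4667
σ̂ = R̄ / d₂ = 202.4667 / 2.970 = 68.1706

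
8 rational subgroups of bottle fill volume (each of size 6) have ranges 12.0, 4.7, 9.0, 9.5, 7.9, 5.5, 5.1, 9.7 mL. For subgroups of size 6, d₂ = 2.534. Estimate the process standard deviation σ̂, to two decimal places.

3.13

R̄ = (12.0 + 4.7 + 9.0 + 9.5 + 7.9 + 5.5 + 5.1 + 9.7) / 8 = 7.9250
σ̂ = R̄ / d₂ = 7.9250 / 2.534 = 3.1275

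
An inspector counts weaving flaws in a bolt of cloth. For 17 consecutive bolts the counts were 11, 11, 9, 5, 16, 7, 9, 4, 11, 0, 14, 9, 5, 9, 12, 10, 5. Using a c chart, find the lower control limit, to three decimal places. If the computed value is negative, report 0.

c̄ = (11 + 11 + 9 + 5 + 16 + 7 + 9 + 4 + 11 + 0 + 14 + 9 + 5 + 9 + 12 + 10 + 5) / 17 = 147 / 17 = 8.6471
LCL = c̄ − 3√c̄ = 8.6471 − 3 × 2.9406 = -0.1747 → 0 (cannot be negative)

0.000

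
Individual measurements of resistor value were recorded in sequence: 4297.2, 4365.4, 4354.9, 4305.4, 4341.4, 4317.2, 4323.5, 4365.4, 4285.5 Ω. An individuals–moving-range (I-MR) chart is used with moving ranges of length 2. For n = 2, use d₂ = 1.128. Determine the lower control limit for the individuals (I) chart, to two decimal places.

X̄ = (4297.2 + 4365.4 + 4354.9 + 4305.4 + 4341.4 + 4317.2 + 4323.5 + 4365.4 + 4285.5) / 9 = 4328.4333
Moving ranges: 68.2, 10.5, 49.5, 36.0, 24.2, 6.3, 41.9, 79.9; M̄R̄ = 316.5000 / 8 = 39.5625
LCL = X̄ − 3·M̄R̄/d₂ = 4328.4333 − 3 × 39.5625 / 1.128 = 4223.2139

4223.21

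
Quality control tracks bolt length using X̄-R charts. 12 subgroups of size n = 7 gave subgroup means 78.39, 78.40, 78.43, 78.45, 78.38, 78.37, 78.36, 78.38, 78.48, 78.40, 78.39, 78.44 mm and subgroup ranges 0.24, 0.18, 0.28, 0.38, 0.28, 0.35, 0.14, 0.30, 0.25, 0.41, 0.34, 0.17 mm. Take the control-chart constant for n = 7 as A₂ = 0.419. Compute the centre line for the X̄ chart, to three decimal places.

X̄̄ = (78.39 + 78.40 + 78.43 + 78.45 + 78.38 + 78.37 + 78.36 + 78.38 + 78.48 + 78.40 + 78.39 + 78.44) / 12 = 940.8700 / 12 = 78.4058
CL = X̄̄ = 78.4058

78.406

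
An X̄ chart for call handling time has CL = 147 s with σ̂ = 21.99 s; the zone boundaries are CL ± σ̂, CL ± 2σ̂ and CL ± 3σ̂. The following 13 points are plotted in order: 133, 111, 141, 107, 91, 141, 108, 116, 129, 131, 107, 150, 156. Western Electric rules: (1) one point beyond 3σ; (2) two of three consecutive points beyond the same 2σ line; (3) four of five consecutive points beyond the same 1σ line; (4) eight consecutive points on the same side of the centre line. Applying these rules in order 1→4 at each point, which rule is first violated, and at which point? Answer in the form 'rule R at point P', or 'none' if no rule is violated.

Zone of each point (C = within 1σ̂, B = 1σ̂–2σ̂, A = 2σ̂–3σ̂, * = beyond 3σ̂; sign = side of CL): 1:-C, 2:-B, 3:-C, 4:-B, 5:-A, 6:-C, 7:-B, 8:-B, 9:-C, 10:-C, 11:-B, 12:+C, 13:+C
Rule 3 (four of five consecutive points beyond the same 1σ limit) is satisfied at point 8.

rule 3 at point 8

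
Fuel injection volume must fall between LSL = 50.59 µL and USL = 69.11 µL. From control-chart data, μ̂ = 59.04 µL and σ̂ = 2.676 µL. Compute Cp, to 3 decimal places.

1.153

Cp = (USL − LSL) / (6σ̂) = (69.11 − 50.59) / (6 × 2.676) = 18.5200 / 16.0560 = 1.1535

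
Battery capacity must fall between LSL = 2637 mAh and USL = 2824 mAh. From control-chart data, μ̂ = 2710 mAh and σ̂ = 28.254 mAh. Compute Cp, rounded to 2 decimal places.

1.10

Cp = (USL − LSL) / (6σ̂) = (2824 − 2637) / (6 × 28.254) = 187.0000 / 169.5240 = 1.1031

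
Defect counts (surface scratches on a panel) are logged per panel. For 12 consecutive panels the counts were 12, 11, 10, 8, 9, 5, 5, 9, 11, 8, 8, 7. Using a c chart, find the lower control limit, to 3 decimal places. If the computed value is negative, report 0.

0.000

c̄ = (12 + 11 + 10 + 8 + 9 + 5 + 5 + 9 + 11 + 8 + 8 + 7) / 12 = 103 / 12 = 8.5833
LCL = c̄ − 3√c̄ = 8.5833 − 3 × 2.9297 = -0.2059 → 0 (cannot be negative)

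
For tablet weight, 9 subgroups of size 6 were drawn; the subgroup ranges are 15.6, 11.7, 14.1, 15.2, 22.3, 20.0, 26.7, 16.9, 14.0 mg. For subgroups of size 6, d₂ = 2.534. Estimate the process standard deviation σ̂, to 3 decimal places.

R̄ = (15.6 + 11.7 + 14.1 + 15.2 + 22.3 + 20.0 + 26.7 + 16.9 + 14.0) / 9 = 17.3889
σ̂ = R̄ / d₂ = 17.3889 / 2.534 = 6.8622

6.862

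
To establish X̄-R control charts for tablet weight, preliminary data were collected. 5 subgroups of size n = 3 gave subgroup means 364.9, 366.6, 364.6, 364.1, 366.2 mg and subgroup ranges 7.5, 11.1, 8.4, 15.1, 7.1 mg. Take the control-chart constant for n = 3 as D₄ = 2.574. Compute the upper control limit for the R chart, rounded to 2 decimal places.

25.33

R̄ = (7.5 + 11.1 + 8.4 + 15.1 + 7.1) / 5 = 49.2000 / 5 = 9.8400
UCL_R = D₄·R̄ = 2.574 × 9.8400 = 25.3282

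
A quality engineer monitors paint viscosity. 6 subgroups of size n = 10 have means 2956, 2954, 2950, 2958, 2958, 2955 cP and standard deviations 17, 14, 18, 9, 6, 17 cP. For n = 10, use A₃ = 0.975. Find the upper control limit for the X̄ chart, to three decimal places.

2968.329

X̄̄ = (2956 + 2954 + 2950 + 2958 + 2958 + 2955) / 6 = 2955.1667
s̄ = (17 + 14 + 18 + 9 + 6 + 17) / 6 = 13.5000
UCL = X̄̄ + A₃·s̄ = 2955.1667 + 0.975 × 13.5000 = 2968.3292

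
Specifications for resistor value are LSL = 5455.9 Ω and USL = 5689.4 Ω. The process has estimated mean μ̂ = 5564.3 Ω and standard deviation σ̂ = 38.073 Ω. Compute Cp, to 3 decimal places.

Cp = (USL − LSL) / (6σ̂) = (5689.4 − 5455.9) / (6 × 38.073) = 233.5000 / 228.4380 = 1.0222

1.022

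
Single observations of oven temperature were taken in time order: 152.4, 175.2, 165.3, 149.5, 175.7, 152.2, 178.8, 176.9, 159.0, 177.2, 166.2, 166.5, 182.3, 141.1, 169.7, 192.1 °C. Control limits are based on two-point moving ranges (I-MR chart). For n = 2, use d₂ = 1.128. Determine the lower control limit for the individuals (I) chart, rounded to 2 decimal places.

117.49

X̄ = (152.4 + 175.2 + 165.3 + 149.5 + 175.7 + 152.2 + 178.8 + 176.9 + 159.0 + 177.2 + 166.2 + 166.5 + 182.3 + 141.1 + 169.7 + 192.1) / 16 = 167.5062
Moving ranges: 22.8, 9.9, 15.8, 26.2, 23.5, 26.6, 1.9, 17.9, 18.2, 11.0, 0.3, 15.8, 41.2, 28.6, 22.4; M̄R̄ = 282.1000 / 15 = 18.8067
LCL = X̄ − 3·M̄R̄/d₂ = 167.5062 − 3 × 18.8067 / 1.128 = 117.4885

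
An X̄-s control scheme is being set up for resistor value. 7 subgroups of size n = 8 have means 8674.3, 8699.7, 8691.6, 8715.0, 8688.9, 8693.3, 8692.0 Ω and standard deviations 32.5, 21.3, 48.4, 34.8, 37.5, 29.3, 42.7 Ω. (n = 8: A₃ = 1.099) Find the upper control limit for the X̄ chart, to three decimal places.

X̄̄ = (8674.3 + 8699.7 + 8691.6 + 8715.0 + 8688.9 + 8693.3 + 8692.0) / 7 = 8693.5429
s̄ = (32.5 + 21.3 + 48.4 + 34.8 + 37.5 + 29.3 + 42.7) / 7 = 35.2143
UCL = X̄̄ + A₃·s̄ = 8693.5429 + 1.099 × 35.2143 = 8732.2434

8732.243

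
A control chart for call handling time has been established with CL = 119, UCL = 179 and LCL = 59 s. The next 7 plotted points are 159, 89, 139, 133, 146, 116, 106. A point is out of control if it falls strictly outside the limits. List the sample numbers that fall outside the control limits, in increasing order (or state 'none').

none

All 7 points lie within [59, 179].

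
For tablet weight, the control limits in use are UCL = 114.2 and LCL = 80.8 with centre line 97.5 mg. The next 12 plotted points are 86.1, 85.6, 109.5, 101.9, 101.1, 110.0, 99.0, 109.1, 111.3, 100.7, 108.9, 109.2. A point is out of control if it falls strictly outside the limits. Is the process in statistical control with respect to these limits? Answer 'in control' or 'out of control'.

in control

All 12 points lie within [80.8, 114.2].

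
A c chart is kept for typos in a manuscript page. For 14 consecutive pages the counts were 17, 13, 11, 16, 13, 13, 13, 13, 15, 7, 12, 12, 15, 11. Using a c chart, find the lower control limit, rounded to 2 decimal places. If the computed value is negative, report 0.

2.14

c̄ = (17 + 13 + 11 + 16 + 13 + 13 + 13 + 13 + 15 + 7 + 12 + 12 + 15 + 11) / 14 = 181 / 14 = 12.9286
LCL = c̄ − 3√c̄ = 12.9286 − 3 × 3.5956 = 2.1417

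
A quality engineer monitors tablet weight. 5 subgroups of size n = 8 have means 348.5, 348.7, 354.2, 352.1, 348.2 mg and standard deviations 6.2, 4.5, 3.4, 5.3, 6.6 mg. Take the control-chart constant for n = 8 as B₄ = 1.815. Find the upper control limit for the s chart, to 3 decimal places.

s̄ = (6.2 + 4.5 + 3.4 + 5.3 + 6.6) / 5 = 5.2000
UCL_s = B₄·s̄ = 1.815 × 5.2000 = 9.4380

9.438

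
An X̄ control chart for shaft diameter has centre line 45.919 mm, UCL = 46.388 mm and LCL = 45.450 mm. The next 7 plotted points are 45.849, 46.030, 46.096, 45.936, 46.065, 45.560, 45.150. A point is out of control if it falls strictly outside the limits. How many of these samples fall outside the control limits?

1

Compare each point to [45.450, 46.388]: sample 7 = 45.150 < LCL.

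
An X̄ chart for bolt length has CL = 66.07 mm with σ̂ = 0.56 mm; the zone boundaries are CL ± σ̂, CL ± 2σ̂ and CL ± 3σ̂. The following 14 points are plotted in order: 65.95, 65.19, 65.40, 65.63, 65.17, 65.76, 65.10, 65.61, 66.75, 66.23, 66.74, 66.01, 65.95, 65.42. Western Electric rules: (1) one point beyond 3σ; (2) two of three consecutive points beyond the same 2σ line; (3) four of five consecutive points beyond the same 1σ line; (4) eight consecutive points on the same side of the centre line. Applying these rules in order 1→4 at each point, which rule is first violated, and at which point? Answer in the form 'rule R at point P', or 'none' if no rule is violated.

Zone of each point (C = within 1σ̂, B = 1σ̂–2σ̂, A = 2σ̂–3σ̂, * = beyond 3σ̂; sign = side of CL): 1:-C, 2:-B, 3:-B, 4:-C, 5:-B, 6:-C, 7:-B, 8:-C, 9:+B, 10:+C, 11:+B, 12:-C, 13:-C, 14:-B
Rule 4 (eight consecutive points on the same side of the centre line) is satisfied at point 8.

rule 4 at point 8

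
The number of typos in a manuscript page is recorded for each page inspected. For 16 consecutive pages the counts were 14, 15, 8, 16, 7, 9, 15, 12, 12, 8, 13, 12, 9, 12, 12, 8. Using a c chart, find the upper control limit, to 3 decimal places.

c̄ = (14 + 15 + 8 + 16 + 7 + 9 + 15 + 12 + 12 + 8 + 13 + 12 + 9 + 12 + 12 + 8) / 16 = 182 / 16 = 11.3750
UCL = c̄ + 3√c̄ = 11.3750 + 3 × √11.3750 = 11.3750 + 3 × 3.3727 = 21.4931

21.493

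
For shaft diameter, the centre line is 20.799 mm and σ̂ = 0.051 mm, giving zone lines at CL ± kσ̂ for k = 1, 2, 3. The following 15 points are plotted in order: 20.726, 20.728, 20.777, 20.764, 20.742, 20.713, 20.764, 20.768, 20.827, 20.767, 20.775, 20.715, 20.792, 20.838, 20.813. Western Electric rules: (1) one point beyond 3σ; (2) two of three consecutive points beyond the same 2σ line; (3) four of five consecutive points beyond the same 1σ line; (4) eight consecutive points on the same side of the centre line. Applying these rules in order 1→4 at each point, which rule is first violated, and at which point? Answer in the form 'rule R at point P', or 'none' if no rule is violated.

rule 4 at point 8

Zone of each point (C = within 1σ̂, B = 1σ̂–2σ̂, A = 2σ̂–3σ̂, * = beyond 3σ̂; sign = side of CL): 1:-B, 2:-B, 3:-C, 4:-C, 5:-B, 6:-B, 7:-C, 8:-C, 9:+C, 10:-C, 11:-C, 12:-B, 13:-C, 14:+C, 15:+C
Rule 4 (eight consecutive points on the same side of the centre line) is satisfied at point 8.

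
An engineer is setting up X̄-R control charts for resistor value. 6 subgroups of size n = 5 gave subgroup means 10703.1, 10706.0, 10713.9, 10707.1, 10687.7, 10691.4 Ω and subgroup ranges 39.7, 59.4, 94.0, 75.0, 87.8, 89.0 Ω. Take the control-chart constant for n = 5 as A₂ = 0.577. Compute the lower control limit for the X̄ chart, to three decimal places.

X̄̄ = (10703.1 + 10706.0 + 10713.9 + 10707.1 + 10687.7 + 10691.4) / 6 = 64209.2000 / 6 = 10701.5333
R̄ = (39.7 + 59.4 + 94.0 + 75.0 + 87.8 + 89.0) / 6 = 444.9000 / 6 = 74.1500
LCL = X̄̄ − A₂·R̄ = 10701.5333 − 0.577 × 74.1500 = 10658.7488

10658.749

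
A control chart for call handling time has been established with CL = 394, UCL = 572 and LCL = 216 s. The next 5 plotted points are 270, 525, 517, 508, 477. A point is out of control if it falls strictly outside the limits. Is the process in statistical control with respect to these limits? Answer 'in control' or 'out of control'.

in control

All 5 points lie within [216, 572].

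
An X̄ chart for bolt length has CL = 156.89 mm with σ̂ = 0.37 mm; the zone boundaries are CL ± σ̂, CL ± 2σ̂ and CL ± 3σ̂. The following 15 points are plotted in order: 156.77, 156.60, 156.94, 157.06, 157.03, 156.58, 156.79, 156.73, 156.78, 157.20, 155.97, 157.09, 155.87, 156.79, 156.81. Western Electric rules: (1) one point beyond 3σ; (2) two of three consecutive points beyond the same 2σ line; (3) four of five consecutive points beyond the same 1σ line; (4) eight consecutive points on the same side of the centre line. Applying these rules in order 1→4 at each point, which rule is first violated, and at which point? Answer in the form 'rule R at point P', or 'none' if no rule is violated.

rule 2 at point 13

Zone of each point (C = within 1σ̂, B = 1σ̂–2σ̂, A = 2σ̂–3σ̂, * = beyond 3σ̂; sign = side of CL): 1:-C, 2:-C, 3:+C, 4:+C, 5:+C, 6:-C, 7:-C, 8:-C, 9:-C, 10:+C, 11:-A, 12:+C, 13:-A, 14:-C, 15:-C
Rule 2 (two of three consecutive points beyond the same 2σ limit) is satisfied at point 13.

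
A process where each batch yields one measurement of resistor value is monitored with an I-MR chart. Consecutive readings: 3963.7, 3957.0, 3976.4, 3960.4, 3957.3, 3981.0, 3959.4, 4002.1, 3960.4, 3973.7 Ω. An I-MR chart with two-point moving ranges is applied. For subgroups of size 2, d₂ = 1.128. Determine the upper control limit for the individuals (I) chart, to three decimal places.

4024.755

X̄ = (3963.7 + 3957.0 + 3976.4 + 3960.4 + 3957.3 + 3981.0 + 3959.4 + 4002.1 + 3960.4 + 3973.7) / 10 = 3969.1400
Moving ranges: 6.7, 19.4, 16.0, 3.1, 23.7, 21.6, 42.7, 41.7, 13.3; M̄R̄ = 188.2000 / 9 = 20.9111
UCL = X̄ + 3·M̄R̄/d₂ = 3969.1400 + 3 × 20.9111 / 1.128 = 4024.7547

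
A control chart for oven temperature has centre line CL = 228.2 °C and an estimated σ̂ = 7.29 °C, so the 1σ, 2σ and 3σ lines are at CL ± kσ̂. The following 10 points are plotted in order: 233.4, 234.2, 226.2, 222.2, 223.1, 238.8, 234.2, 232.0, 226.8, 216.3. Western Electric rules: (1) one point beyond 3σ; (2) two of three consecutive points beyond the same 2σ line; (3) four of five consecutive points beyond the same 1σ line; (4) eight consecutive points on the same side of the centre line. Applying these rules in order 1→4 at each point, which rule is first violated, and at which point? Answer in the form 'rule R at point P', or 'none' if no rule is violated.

none

Zone of each point (C = within 1σ̂, B = 1σ̂–2σ̂, A = 2σ̂–3σ̂, * = beyond 3σ̂; sign = side of CL): 1:+C, 2:+C, 3:-C, 4:-C, 5:-C, 6:+B, 7:+C, 8:+C, 9:-C, 10:-B
No rule fires across all 10 points.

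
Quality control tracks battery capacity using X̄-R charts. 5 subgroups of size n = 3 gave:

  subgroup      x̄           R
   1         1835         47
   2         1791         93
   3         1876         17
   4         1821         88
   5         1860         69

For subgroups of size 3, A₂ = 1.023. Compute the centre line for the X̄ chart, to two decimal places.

X̄̄ = (1835 + 1791 + 1876 + 1821 + 1860) / 5 = 9183.0000 / 5 = 1836.6000
CL = X̄̄ = 1836.6000

1836.60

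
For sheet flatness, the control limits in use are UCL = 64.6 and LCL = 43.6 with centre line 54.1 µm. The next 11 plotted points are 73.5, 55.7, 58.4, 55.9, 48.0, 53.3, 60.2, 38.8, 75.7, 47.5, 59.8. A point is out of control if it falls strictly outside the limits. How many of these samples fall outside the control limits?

3

Compare each point to [43.6, 64.6]: sample 1 = 73.5 > UCL; sample 8 = 38.8 < LCL; sample 9 = 75.7 > UCL.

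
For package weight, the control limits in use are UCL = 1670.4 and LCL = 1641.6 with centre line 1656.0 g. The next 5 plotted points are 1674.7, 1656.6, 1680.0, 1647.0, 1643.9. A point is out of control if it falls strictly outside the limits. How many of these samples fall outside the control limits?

2

Compare each point to [1641.6, 1670.4]: sample 1 = 1674.7 > UCL; sample 3 = 1680.0 > UCL.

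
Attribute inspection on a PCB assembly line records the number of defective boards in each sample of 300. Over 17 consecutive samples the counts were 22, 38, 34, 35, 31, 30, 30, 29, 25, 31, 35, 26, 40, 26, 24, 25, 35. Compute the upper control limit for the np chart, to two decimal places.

p̄ = Σdᵢ / (k·n) = 516 / (17 × 300) = 0.10118
UCL = np̄ + 3·√(np̄(1−p̄)) = 30.3529 + 3 × √(30.3529×0.89882) = 30.3529 + 3 × 5.2232 = 46.0226

46.02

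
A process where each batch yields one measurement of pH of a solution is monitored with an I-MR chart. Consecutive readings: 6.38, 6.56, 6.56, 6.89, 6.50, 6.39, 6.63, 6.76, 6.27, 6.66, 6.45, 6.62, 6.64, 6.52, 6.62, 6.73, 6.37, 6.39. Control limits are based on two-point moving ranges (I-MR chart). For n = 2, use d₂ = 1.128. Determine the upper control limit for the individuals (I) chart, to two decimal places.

X̄ = (6.38 + 6.56 + 6.56 + 6.89 + 6.50 + 6.39 + 6.63 + 6.76 + 6.27 + 6.66 + 6.45 + 6.62 + 6.64 + 6.52 + 6.62 + 6.73 + 6.37 + 6.39) / 18 = 6.5522
Moving ranges: 0.18, 0.00, 0.33, 0.39, 0.11, 0.24, 0.13, 0.49, 0.39, 0.21, 0.17, 0.02, 0.12, 0.10, 0.11, 0.36, 0.02; M̄R̄ = 3.3700 / 17 = 0.1982
UCL = X̄ + 3·M̄R̄/d₂ = 6.5522 + 3 × 0.1982 / 1.128 = 7.0794

7.08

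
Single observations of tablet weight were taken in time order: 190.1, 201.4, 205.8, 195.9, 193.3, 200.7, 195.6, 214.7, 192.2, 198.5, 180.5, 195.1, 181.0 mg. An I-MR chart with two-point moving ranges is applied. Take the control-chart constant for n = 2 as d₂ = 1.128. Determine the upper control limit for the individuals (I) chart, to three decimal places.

225.741

X̄ = (190.1 + 201.4 + 205.8 + 195.9 + 193.3 + 200.7 + 195.6 + 214.7 + 192.2 + 198.5 + 180.5 + 195.1 + 181.0) / 13 = 195.7538
Moving ranges: 11.3, 4.4, 9.9, 2.6, 7.4, 5.1, 19.1, 22.5, 6.3, 18.0, 14.6, 14.1; M̄R̄ = 135.3000 / 12 = 11.2750
UCL = X̄ + 3·M̄R̄/d₂ = 195.7538 + 3 × 11.2750 / 1.128 = 225.7405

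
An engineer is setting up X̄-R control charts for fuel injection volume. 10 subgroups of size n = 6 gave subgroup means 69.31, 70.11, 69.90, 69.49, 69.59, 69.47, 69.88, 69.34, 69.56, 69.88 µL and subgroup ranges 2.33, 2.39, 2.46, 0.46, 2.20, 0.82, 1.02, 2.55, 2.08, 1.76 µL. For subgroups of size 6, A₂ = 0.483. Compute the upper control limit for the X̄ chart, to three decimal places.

X̄̄ = (69.31 + 70.11 + 69.90 + 69.49 + 69.59 + 69.47 + 69.88 + 69.34 + 69.56 + 69.88) / 10 = 696.5300 / 10 = 69.6530
R̄ = (2.33 + 2.39 + 2.46 + 0.46 + 2.20 + 0.82 + 1.02 + 2.55 + 2.08 + 1.76) / 10 = 18.0700 / 10 = 1.8070
UCL = X̄̄ + A₂·R̄ = 69.6530 + 0.483 × 1.8070 = 70.5258

70.526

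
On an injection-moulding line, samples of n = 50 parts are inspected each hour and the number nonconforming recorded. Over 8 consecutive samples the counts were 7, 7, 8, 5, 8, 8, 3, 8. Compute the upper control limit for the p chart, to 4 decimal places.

p̄ = Σdᵢ / (k·n) = 54 / (8 × 50) = 0.13500
UCL = p̄ + 3·√(p̄(1−p̄)/n) = 0.13500 + 3 × √(0.13500×0.86500/50) = 0.13500 + 3 × 0.04833 = 0.27998

0.2800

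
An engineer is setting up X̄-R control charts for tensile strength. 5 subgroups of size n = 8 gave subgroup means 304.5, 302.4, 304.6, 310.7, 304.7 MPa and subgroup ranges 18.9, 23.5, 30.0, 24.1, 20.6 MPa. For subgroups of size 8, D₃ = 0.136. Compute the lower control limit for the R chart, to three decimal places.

3.185

R̄ = (18.9 + 23.5 + 30.0 + 24.1 + 20.6) / 5 = 117.1000 / 5 = 23.4200
LCL_R = D₃·R̄ = 0.136 × 23.4200 = 3.1851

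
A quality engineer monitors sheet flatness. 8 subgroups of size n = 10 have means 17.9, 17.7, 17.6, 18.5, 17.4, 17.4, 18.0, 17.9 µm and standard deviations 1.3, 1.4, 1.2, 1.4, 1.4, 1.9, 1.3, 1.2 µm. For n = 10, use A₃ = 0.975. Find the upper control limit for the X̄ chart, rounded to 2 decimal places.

19.15

X̄̄ = (17.9 + 17.7 + 17.6 + 18.5 + 17.4 + 17.4 + 18.0 + 17.9) / 8 = 17.8000
s̄ = (1.3 + 1.4 + 1.2 + 1.4 + 1.4 + 1.9 + 1.3 + 1.2) / 8 = 1.3875
UCL = X̄̄ + A₃·s̄ = 17.8000 + 0.975 × 1.3875 = 19.1528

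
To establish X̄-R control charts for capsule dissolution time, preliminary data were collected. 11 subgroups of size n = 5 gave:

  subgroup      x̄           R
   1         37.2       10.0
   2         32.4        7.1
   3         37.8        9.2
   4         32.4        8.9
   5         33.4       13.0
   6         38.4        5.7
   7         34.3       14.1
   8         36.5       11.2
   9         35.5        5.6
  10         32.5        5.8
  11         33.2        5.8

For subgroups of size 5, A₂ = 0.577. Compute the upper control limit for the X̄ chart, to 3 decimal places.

39.929

X̄̄ = (37.2 + 32.4 + 37.8 + 32.4 + 33.4 + 38.4 + 34.3 + 36.5 + 35.5 + 32.5 + 33.2) / 11 = 383.6000 / 11 = 34.8727
R̄ = (10.0 + 7.1 + 9.2 + 8.9 + 13.0 + 5.7 + 14.1 + 11.2 + 5.6 + 5.8 + 5.8) / 11 = 96.4000 / 11 = 8.7636
UCL = X̄̄ + A₂·R̄ = 34.8727 + 0.577 × 8.7636 = 39.9293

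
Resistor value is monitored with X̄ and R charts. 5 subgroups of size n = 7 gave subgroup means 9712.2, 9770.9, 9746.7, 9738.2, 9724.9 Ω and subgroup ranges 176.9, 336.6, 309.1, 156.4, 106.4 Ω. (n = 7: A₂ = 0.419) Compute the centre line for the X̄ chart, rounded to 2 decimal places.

X̄̄ = (9712.2 + 9770.9 + 9746.7 + 9738.2 + 9724.9) / 5 = 48692.9000 / 5 = 9738.5800
CL = X̄̄ = 9738.5800

9738.58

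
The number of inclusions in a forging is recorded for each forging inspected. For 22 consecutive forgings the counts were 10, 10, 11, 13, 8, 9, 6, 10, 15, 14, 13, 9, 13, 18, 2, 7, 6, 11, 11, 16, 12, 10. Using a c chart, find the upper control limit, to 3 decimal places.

20.420

c̄ = (10 + 10 + 11 + 13 + 8 + 9 + 6 + 10 + 15 + 14 + 13 + 9 + 13 + 18 + 2 + 7 + 6 + 11 + 11 + 16 + 12 + 10) / 22 = 234 / 22 = 10.6364
UCL = c̄ + 3√c̄ = 10.6364 + 3 × √10.6364 = 10.6364 + 3 × 3.2613 = 20.4204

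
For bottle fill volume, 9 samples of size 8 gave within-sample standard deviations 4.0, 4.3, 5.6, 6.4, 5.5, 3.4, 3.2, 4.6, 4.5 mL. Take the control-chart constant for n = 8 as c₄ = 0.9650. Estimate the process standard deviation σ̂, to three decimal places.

4.778

s̄ = (4.0 + 4.3 + 5.6 + 6.4 + 5.5 + 3.4 + 3.2 + 4.6 + 4.5) / 9 = 4.6111
σ̂ = s̄ / c₄ = 4.6111 / 0.9650 = 4.7784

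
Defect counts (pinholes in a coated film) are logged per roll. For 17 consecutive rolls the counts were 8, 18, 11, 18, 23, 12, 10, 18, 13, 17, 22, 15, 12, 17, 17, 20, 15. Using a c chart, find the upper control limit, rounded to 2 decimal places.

27.51

c̄ = (8 + 18 + 11 + 18 + 23 + 12 + 10 + 18 + 13 + 17 + 22 + 15 + 12 + 17 + 17 + 20 + 15) / 17 = 266 / 17 = 15.6471
UCL = c̄ + 3√c̄ = 15.6471 + 3 × √15.6471 = 15.6471 + 3 × 3.9556 = 27.5140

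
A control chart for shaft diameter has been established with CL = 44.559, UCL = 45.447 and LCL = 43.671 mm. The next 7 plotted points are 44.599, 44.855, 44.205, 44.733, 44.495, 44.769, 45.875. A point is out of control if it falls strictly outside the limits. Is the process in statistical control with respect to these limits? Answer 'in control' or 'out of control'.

out of control

Compare each point to [43.671, 45.447]: sample 7 = 45.875 > UCL.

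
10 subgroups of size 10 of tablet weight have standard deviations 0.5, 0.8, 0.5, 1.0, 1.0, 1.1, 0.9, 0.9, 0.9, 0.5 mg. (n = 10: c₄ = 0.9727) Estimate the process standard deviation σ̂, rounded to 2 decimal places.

s̄ = (0.5 + 0.8 + 0.5 + 1.0 + 1.0 + 1.1 + 0.9 + 0.9 + 0.9 + 0.5) / 10 = 0.8100
σ̂ = s̄ / c₄ = 0.8100 / 0.9727 = 0.8327

0.83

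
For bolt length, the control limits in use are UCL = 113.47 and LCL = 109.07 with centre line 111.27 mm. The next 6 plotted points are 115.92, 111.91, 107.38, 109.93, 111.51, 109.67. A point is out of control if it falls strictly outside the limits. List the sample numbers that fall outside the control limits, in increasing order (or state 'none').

Compare each point to [109.07, 113.47]: sample 1 = 115.92 > UCL; sample 3 = 107.38 < LCL.

1, 3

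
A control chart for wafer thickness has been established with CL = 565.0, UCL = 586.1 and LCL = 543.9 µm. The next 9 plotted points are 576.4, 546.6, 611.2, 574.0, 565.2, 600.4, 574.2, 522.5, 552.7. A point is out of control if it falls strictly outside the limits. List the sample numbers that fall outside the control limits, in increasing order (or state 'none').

Compare each point to [543.9, 586.1]: sample 3 = 611.2 > UCL; sample 6 = 600.4 > UCL; sample 8 = 522.5 < LCL.

3, 6, 8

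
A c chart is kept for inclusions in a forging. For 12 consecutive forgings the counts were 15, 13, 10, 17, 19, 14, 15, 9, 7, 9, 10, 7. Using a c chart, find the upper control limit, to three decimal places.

22.512

c̄ = (15 + 13 + 10 + 17 + 19 + 14 + 15 + 9 + 7 + 9 + 10 + 7) / 12 = 145 / 12 = 12.0833
UCL = c̄ + 3√c̄ = 12.0833 + 3 × √12.0833 = 12.0833 + 3 × 3.4761 = 22.5117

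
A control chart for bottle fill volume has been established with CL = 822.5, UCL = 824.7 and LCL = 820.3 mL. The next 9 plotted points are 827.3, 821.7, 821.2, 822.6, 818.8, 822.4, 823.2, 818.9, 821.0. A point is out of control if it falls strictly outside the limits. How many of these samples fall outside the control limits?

3

Compare each point to [820.3, 824.7]: sample 1 = 827.3 > UCL; sample 5 = 818.8 < LCL; sample 8 = 818.9 < LCL.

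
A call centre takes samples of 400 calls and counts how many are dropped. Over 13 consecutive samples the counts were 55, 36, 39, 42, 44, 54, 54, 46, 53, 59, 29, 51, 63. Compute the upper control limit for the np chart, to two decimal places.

67.59

p̄ = Σdᵢ / (k·n) = 625 / (13 × 400) = 0.12019
UCL = np̄ + 3·√(np̄(1−p̄)) = 48.0769 + 3 × √(48.0769×0.87981) = 48.0769 + 3 × 6.5037 = 67.5881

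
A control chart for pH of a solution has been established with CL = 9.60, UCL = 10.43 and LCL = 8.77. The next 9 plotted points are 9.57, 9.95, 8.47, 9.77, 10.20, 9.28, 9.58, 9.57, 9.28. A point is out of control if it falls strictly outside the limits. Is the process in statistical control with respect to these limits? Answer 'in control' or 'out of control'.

Compare each point to [8.77, 10.43]: sample 3 = 8.47 < LCL.

out of control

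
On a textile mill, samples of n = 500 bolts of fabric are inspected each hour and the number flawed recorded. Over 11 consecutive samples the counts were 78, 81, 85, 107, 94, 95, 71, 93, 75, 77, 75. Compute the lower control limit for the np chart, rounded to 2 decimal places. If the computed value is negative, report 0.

p̄ = Σdᵢ / (k·n) = 931 / (11 × 500) = 0.16927
LCL = np̄ − 3·√(np̄(1−p̄)) = 84.6364 − 3 × 8.3851 = 59.4811

59.48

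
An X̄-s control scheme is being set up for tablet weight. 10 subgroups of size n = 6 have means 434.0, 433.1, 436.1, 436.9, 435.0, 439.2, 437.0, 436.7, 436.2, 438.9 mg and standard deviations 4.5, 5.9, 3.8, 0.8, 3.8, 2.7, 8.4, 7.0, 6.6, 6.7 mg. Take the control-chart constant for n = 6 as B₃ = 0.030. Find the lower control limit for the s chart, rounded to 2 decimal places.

s̄ = (4.5 + 5.9 + 3.8 + 0.8 + 3.8 + 2.7 + 8.4 + 7.0 + 6.6 + 6.7) / 10 = 5.0200
LCL_s = B₃·s̄ = 0.030 × 5.0200 = 0.1506

0.15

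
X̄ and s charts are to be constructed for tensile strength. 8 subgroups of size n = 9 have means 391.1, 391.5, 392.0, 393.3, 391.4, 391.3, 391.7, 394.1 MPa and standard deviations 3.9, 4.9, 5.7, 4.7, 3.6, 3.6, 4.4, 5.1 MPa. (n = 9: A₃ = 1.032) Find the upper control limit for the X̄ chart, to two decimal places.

X̄̄ = (391.1 + 391.5 + 392.0 + 393.3 + 391.4 + 391.3 + 391.7 + 394.1) / 8 = 392.0500
s̄ = (3.9 + 4.9 + 5.7 + 4.7 + 3.6 + 3.6 + 4.4 + 5.1) / 8 = 4.4875
UCL = X̄̄ + A₃·s̄ = 392.0500 + 1.032 × 4.4875 = 396.6811

396.68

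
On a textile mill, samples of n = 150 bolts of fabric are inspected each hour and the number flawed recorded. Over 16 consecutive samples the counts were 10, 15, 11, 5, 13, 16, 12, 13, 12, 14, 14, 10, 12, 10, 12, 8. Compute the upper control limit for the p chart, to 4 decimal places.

0.1436

p̄ = Σdᵢ / (k·n) = 187 / (16 × 150) = 0.07792
UCL = p̄ + 3·√(p̄(1−p̄)/n) = 0.07792 + 3 × √(0.07792×0.92208/150) = 0.07792 + 3 × 0.02189 = 0.14357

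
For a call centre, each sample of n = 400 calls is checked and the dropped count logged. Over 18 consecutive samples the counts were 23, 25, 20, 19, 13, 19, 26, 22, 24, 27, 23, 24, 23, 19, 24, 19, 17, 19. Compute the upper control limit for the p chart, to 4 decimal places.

0.0874

p̄ = Σdᵢ / (k·n) = 386 / (18 × 400) = 0.05361
UCL = p̄ + 3·√(p̄(1−p̄)/n) = 0.05361 + 3 × √(0.05361×0.94639/400) = 0.05361 + 3 × 0.01126 = 0.08740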